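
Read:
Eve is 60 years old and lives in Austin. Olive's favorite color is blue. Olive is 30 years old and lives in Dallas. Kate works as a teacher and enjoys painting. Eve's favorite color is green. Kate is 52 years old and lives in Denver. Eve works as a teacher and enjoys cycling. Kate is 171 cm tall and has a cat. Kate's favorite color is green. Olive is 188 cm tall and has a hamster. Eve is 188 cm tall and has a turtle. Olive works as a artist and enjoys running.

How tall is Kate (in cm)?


Kate is 171 cm tall

171


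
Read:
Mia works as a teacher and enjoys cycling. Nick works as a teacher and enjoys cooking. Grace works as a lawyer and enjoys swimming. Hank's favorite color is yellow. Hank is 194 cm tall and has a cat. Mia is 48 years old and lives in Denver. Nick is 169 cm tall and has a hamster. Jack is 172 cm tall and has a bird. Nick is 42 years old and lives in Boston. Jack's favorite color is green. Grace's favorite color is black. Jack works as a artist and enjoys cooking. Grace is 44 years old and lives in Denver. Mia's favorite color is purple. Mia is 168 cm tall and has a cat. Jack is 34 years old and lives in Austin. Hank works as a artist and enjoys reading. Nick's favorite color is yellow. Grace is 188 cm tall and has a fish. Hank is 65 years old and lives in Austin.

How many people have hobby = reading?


Count: 1

1


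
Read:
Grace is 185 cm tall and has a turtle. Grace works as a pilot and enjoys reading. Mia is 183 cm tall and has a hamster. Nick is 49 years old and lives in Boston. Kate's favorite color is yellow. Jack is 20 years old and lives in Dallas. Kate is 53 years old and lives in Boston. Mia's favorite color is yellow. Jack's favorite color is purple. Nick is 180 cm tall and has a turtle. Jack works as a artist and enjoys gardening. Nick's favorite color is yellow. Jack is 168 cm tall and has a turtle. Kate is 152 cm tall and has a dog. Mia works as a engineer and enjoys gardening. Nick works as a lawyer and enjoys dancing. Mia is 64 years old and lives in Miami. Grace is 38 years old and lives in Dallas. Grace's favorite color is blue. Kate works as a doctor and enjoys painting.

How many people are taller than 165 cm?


Taller than 165: 4

4


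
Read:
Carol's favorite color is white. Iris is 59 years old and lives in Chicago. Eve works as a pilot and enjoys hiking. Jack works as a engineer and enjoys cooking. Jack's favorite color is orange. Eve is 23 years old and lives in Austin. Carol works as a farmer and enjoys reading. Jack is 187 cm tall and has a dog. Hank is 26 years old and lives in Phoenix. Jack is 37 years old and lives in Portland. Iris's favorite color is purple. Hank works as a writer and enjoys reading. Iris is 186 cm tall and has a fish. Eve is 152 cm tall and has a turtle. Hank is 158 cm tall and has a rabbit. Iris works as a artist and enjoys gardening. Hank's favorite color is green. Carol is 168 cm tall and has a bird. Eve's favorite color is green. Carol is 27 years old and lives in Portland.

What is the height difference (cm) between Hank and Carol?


|158 - 168| = 10

10


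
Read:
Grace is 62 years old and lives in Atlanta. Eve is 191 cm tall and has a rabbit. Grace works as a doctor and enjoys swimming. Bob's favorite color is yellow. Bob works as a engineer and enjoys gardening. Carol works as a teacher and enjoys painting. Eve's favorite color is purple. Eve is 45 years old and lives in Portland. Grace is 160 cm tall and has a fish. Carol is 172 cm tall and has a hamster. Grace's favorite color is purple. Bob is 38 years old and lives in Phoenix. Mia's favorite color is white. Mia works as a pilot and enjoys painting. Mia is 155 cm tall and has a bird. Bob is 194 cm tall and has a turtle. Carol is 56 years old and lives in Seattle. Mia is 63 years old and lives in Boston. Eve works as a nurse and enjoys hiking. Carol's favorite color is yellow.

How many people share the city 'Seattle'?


Count: 1

1


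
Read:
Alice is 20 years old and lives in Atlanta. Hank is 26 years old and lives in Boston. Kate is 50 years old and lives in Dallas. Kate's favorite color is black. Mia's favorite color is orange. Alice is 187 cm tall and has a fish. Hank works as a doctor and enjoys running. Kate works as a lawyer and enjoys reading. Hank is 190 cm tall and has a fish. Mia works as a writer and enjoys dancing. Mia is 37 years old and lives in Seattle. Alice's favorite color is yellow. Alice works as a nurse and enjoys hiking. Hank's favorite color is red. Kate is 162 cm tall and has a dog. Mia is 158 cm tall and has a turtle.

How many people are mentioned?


People: Hank, Mia, Alice, Kate. Count = 4

4


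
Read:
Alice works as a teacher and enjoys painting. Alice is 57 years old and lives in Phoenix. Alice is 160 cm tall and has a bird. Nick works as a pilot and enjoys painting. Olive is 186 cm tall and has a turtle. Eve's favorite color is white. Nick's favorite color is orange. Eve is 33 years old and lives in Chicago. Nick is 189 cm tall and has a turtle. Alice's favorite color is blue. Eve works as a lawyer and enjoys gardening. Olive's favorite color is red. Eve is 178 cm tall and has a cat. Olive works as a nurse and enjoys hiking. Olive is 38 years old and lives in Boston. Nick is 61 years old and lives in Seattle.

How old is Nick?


Nick is 61 years old

61


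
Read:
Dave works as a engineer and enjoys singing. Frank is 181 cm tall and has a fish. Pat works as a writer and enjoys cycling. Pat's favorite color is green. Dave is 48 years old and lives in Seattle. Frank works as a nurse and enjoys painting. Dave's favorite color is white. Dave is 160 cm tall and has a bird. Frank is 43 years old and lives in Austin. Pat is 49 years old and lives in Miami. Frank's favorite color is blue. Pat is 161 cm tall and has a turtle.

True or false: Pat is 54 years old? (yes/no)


Pat is actually 49. no

no


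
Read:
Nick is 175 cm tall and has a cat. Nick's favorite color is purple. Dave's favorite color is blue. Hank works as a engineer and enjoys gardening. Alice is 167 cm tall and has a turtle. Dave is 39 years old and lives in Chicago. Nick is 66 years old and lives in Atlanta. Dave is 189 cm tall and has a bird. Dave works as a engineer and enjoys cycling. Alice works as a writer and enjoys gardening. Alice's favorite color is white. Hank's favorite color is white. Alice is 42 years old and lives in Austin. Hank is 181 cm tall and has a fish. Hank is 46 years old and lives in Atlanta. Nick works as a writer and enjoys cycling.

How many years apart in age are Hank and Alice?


46 vs 42, diff = 4

4


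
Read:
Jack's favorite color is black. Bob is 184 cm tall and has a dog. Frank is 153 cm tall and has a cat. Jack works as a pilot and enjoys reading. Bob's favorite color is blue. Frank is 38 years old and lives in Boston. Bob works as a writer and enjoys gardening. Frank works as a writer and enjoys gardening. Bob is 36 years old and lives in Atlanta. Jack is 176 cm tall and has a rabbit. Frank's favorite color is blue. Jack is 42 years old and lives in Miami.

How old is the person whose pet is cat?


Person with pet=cat is Frank, age 38

38


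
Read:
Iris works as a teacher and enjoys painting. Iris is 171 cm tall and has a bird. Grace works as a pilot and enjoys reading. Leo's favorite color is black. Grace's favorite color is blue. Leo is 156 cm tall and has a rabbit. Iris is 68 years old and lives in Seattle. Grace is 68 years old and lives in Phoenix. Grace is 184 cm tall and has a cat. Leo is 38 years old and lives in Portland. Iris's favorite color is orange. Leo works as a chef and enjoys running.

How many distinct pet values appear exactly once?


Unique pet values: 3

3


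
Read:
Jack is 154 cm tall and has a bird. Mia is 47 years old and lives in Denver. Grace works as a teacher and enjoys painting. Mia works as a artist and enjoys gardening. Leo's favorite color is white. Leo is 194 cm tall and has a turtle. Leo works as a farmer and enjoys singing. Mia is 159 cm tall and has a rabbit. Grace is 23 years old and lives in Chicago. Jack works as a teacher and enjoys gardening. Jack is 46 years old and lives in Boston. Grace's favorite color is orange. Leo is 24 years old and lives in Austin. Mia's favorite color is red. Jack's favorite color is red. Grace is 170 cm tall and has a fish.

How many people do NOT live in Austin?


Not in Austin: 3

3


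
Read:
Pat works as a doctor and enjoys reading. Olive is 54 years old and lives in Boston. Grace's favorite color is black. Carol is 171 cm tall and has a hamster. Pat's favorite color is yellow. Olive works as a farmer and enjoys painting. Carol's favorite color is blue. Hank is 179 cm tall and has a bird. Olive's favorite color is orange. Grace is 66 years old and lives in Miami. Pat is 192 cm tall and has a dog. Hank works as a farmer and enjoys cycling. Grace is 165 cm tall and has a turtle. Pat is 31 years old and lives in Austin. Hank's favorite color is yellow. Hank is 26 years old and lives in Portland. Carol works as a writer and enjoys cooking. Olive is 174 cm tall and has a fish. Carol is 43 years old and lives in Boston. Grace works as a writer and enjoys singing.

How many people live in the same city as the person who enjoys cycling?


Person with hobby cycling is Hank, city Portland. Count = 1

1


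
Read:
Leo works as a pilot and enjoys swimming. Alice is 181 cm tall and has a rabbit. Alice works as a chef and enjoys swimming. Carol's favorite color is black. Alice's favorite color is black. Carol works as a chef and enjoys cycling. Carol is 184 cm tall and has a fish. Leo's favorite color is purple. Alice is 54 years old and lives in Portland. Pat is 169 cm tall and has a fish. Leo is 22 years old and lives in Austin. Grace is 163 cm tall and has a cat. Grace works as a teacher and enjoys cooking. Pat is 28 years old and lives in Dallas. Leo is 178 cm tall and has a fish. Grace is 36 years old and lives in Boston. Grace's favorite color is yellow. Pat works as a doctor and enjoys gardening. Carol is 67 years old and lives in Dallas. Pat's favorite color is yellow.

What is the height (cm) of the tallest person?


Tallest: Carol at 184 cm

184


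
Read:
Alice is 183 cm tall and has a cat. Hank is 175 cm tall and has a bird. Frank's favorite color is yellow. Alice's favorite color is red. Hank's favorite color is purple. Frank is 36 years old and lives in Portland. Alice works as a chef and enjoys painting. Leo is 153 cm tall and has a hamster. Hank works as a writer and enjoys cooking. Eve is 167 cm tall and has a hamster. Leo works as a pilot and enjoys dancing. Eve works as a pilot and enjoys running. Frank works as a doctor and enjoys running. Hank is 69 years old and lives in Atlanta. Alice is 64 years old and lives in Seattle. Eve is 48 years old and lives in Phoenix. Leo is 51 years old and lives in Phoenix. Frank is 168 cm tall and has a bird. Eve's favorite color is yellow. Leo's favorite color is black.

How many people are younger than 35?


Filter: 0

0


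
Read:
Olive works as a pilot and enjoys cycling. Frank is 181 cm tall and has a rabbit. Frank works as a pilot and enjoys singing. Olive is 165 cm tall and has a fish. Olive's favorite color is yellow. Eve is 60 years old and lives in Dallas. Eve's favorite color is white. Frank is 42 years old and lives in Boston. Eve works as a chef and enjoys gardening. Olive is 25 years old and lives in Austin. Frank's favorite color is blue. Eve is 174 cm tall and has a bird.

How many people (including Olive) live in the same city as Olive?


Olive lives in Austin. Count = 1

1


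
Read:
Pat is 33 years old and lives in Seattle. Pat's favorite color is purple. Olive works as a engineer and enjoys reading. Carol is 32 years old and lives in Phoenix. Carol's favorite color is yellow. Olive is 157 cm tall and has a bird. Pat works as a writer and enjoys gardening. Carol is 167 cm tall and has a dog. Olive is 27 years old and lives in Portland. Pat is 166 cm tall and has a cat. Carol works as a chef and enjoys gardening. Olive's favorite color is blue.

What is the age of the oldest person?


Oldest: Pat at 33

33


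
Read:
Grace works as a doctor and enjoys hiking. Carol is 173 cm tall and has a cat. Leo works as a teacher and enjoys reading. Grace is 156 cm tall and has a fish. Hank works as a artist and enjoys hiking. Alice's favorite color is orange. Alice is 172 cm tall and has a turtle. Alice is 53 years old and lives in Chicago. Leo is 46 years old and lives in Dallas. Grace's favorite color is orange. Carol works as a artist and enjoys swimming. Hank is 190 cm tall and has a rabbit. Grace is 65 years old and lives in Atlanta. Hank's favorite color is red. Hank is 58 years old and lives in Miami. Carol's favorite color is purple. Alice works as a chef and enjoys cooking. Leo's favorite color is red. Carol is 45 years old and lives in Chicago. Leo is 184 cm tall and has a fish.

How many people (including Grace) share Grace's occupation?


Grace is a doctor. Count = 1

1


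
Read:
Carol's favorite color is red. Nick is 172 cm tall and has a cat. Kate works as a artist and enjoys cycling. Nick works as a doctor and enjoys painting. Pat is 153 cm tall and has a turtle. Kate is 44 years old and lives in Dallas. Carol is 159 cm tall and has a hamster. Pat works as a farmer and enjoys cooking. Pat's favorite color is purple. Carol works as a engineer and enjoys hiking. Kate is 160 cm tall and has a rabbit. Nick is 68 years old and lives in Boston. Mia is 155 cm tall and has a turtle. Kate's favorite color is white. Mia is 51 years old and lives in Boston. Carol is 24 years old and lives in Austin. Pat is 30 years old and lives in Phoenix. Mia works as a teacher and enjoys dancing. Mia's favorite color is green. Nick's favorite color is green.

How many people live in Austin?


Count in Austin: 1

1


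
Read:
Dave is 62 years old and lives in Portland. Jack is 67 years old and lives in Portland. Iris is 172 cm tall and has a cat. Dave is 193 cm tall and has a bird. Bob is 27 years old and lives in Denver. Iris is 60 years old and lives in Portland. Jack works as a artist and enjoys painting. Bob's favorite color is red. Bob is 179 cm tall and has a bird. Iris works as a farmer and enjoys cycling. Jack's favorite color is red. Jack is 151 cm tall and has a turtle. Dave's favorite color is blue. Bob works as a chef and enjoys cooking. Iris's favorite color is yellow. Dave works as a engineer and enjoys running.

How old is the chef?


The chef is Bob, age 27

27


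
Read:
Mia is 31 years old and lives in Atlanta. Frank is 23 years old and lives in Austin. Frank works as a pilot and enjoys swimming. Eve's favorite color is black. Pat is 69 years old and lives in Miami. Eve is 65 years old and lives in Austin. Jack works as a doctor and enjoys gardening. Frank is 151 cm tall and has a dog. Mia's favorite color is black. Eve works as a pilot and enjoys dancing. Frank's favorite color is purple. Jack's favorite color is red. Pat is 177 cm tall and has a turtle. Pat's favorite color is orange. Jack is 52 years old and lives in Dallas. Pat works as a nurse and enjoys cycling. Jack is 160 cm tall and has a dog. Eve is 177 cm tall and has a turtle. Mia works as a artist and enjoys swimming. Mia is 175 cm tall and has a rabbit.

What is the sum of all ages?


23+52+69+31+65 = 240

240


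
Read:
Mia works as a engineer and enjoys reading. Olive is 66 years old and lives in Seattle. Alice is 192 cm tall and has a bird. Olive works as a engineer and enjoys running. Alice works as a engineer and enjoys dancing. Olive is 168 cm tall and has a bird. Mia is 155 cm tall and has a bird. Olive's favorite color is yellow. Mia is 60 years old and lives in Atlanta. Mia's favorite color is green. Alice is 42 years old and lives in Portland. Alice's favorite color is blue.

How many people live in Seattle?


Count in Seattle: 1

1


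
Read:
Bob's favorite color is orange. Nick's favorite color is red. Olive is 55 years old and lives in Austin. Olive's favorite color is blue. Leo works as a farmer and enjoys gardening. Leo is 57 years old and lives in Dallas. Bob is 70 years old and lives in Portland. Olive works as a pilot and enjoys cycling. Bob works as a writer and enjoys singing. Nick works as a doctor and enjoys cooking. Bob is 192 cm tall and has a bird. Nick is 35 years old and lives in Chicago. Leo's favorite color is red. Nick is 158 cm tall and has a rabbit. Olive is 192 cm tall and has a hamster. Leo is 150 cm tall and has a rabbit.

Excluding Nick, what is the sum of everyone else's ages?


Sum (excluding Nick): 182

182


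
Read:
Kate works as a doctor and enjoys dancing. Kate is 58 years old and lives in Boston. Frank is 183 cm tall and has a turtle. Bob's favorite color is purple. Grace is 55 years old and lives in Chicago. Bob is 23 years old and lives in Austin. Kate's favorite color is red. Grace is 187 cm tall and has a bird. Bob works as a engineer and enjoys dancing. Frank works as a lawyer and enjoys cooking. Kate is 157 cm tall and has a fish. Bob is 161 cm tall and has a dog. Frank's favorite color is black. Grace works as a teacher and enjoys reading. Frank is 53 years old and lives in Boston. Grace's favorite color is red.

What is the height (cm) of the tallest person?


Tallest: Grace at 187 cm

187


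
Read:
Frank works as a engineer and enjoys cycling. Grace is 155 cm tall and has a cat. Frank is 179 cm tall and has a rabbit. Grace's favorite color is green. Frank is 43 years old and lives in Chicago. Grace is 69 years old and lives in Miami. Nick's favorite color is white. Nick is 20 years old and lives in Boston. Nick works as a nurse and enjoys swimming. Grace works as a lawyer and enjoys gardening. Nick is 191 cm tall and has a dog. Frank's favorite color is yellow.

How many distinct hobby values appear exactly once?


Unique hobby values: 3

3


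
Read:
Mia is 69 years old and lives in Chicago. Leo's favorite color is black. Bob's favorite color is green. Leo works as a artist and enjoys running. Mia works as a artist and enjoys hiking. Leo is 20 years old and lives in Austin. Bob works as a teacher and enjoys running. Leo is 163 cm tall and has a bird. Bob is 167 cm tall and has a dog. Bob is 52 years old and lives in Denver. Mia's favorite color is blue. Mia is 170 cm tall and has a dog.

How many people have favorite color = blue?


Count: 1

1


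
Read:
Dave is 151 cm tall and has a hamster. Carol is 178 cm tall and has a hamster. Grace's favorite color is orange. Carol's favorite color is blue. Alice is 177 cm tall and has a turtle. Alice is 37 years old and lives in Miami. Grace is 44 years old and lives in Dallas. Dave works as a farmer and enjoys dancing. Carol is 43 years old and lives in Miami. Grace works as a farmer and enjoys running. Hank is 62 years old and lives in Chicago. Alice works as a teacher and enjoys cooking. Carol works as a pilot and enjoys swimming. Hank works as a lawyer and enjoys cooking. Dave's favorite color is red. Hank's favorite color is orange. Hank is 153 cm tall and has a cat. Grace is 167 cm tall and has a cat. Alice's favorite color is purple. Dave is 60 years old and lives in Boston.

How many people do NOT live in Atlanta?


Not in Atlanta: 5

5


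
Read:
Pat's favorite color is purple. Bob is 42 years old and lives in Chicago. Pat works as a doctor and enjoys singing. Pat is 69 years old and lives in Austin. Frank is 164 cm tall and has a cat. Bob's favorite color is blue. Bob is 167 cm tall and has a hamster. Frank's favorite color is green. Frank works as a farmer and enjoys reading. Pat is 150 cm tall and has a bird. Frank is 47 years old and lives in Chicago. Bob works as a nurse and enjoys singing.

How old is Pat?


Pat is 69 years old

69


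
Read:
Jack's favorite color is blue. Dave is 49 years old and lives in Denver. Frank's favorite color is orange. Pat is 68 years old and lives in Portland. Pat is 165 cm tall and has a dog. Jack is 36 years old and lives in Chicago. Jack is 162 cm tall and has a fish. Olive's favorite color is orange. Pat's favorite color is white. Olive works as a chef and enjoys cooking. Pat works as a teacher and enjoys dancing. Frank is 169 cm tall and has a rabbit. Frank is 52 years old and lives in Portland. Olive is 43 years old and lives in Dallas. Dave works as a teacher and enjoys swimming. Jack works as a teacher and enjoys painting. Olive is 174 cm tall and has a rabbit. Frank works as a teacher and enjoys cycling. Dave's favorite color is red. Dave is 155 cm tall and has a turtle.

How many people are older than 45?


Filter: 3

3


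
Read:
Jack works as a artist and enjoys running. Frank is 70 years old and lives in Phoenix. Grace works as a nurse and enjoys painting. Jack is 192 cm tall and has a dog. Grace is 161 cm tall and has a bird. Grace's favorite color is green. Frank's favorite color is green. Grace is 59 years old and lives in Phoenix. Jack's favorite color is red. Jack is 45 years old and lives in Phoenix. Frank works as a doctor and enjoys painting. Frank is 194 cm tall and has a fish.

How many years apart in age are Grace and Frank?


59 vs 70, diff = 11

11


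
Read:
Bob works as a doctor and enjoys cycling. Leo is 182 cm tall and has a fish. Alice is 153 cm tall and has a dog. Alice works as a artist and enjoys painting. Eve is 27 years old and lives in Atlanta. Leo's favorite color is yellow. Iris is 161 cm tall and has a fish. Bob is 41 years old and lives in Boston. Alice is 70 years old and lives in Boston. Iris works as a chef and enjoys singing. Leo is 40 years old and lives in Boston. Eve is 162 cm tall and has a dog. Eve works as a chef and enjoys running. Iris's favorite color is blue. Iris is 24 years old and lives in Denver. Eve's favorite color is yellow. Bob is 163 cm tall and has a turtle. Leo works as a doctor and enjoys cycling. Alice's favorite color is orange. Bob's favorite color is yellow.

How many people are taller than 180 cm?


Taller than 180: 1

1


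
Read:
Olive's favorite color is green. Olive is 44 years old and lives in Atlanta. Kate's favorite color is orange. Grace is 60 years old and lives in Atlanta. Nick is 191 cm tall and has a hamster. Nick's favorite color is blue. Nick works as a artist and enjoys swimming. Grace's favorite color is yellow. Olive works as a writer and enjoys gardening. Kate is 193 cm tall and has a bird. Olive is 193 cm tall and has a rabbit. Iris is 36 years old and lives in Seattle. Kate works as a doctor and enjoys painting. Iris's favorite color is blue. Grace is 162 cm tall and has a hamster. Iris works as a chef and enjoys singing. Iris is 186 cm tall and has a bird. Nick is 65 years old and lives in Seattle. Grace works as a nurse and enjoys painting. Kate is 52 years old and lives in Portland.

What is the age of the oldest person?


Oldest: Nick at 65

65


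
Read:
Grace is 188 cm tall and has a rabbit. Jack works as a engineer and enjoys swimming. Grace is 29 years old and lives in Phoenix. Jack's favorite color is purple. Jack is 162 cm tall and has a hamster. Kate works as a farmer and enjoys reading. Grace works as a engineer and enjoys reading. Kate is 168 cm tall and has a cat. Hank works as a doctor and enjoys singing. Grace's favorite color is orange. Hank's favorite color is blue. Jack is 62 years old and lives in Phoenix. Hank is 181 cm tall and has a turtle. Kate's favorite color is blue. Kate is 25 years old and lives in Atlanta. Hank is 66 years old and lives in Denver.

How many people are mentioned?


People: Jack, Hank, Kate, Grace. Count = 4

4


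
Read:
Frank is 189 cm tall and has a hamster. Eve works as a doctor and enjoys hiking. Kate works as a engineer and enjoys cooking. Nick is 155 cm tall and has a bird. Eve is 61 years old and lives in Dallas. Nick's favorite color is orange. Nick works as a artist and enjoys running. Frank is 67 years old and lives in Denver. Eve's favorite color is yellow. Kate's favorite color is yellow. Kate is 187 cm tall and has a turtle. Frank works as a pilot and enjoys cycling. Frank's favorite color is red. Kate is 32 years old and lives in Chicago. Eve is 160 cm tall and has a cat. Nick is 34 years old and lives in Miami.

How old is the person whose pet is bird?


Person with pet=bird is Nick, age 34

34


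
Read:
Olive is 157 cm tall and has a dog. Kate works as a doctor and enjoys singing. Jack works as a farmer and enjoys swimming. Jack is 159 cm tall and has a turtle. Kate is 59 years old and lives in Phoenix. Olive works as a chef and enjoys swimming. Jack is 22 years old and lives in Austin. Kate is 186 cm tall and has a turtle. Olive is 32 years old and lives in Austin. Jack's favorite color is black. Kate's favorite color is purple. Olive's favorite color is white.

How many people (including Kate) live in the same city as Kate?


Kate lives in Phoenix. Count = 1

1


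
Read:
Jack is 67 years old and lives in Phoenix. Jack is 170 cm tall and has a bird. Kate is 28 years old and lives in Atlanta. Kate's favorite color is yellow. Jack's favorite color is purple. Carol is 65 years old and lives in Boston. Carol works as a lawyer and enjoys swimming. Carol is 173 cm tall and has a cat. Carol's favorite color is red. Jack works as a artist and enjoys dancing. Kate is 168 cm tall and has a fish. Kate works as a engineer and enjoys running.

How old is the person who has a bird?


Person with bird is Jack, age 67

67


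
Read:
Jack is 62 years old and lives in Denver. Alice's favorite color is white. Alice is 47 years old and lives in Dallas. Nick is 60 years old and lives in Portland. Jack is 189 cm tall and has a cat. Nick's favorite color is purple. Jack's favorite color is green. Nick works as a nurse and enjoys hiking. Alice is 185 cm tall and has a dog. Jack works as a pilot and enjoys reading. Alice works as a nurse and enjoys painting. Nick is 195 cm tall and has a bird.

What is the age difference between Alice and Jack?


|47 - 62| = 15

15


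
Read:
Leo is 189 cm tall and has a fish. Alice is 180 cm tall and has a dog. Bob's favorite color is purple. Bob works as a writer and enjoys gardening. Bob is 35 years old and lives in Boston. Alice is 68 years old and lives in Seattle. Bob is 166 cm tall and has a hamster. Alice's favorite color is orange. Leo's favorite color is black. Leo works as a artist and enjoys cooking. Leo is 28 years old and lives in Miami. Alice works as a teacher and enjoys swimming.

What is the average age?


Sum=131, n=3, avg=43.67

43.67


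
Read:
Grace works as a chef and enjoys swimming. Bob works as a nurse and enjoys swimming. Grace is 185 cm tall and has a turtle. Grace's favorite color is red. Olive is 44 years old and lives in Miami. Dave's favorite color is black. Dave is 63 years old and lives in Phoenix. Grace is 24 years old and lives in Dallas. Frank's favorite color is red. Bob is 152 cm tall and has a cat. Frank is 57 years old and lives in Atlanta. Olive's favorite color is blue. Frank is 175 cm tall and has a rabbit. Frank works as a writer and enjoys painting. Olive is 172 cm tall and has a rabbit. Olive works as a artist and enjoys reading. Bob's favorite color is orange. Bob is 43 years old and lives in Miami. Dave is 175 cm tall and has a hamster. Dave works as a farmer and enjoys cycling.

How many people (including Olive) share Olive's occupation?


Olive is a artist. Count = 1

1


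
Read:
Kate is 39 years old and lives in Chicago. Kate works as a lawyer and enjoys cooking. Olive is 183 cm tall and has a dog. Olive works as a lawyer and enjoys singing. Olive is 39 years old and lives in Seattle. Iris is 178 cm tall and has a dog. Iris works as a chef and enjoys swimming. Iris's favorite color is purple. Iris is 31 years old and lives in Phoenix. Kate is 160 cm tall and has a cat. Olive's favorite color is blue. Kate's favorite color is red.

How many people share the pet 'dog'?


Count: 2

2


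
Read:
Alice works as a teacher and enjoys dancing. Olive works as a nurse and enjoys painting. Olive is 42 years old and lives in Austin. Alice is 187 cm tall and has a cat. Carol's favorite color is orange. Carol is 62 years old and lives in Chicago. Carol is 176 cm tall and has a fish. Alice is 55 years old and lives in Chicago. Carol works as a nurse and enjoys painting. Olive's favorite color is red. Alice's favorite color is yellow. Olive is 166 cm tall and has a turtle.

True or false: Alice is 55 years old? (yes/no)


Alice is actually 55. yes

yes


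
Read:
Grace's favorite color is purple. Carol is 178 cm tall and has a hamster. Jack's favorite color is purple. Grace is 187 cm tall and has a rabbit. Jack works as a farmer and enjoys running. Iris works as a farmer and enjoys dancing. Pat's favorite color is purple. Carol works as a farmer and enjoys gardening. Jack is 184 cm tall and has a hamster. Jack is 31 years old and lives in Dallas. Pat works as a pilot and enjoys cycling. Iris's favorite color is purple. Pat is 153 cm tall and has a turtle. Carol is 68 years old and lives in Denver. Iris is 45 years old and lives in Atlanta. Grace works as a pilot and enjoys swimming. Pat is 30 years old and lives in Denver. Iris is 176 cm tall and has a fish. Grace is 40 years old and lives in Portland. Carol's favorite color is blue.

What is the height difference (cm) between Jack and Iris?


|184 - 176| = 8

8


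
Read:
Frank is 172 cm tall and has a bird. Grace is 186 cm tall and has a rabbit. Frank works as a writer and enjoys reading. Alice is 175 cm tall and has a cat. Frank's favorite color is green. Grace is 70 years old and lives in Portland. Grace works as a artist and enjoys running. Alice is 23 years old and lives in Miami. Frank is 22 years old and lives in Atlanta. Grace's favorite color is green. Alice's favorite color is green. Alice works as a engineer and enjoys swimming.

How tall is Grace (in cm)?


Grace is 186 cm tall

186


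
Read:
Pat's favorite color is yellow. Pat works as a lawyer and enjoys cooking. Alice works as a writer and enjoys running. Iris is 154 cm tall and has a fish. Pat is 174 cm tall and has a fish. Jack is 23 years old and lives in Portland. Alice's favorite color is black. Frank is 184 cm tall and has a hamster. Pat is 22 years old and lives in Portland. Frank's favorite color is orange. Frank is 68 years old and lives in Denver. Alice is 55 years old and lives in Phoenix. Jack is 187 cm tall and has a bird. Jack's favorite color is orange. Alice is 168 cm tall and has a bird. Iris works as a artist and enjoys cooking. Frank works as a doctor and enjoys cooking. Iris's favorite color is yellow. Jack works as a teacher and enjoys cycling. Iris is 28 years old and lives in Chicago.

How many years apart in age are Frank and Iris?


68 vs 28, diff = 40

40


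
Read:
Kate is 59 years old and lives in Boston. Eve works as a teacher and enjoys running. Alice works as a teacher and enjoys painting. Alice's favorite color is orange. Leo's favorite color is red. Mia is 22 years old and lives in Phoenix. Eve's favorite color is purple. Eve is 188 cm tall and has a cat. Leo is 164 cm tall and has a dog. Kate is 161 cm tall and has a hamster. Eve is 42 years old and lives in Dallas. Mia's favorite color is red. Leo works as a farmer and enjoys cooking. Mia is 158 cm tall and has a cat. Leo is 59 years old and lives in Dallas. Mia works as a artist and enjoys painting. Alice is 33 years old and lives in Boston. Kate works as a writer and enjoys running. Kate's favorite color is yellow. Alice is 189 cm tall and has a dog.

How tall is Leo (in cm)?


Leo is 164 cm tall

164


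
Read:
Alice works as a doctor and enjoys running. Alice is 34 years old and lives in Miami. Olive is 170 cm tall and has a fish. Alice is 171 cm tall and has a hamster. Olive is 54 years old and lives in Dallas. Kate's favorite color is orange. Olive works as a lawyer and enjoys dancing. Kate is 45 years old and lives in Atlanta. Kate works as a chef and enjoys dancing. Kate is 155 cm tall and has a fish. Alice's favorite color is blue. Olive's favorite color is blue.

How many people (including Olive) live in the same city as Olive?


Olive lives in Dallas. Count = 1

1


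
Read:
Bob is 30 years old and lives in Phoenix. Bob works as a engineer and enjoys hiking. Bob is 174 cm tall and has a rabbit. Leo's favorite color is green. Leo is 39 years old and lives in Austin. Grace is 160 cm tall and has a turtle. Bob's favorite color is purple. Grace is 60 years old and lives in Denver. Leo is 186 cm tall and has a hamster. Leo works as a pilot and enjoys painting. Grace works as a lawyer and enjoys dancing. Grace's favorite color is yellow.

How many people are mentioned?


People: Grace, Leo, Bob. Count = 3

3


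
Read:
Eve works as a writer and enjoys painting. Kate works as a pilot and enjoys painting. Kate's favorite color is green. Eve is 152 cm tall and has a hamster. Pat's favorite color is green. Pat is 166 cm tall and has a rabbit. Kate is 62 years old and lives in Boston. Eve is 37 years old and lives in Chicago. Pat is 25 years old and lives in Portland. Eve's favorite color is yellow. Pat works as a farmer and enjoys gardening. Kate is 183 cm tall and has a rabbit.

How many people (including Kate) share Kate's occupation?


Kate is a pilot. Count = 1

1


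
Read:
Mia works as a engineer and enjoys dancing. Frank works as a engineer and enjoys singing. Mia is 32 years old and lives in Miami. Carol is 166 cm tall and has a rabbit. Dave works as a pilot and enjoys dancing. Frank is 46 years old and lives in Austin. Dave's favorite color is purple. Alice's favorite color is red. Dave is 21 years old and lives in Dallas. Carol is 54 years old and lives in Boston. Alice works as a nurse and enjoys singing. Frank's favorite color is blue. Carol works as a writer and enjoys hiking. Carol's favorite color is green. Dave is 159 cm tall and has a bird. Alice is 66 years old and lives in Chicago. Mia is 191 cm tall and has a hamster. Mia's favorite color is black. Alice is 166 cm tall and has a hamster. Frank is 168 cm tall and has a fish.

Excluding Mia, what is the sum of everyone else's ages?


Sum (excluding Mia): 187

187


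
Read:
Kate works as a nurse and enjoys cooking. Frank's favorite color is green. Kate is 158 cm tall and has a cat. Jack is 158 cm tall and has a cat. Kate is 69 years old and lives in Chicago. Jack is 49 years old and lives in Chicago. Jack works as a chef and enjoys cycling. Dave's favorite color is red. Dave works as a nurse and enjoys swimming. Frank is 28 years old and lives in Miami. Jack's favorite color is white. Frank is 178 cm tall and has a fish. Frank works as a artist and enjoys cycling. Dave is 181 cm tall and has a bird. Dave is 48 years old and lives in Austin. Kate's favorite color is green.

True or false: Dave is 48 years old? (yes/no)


Dave is actually 48. yes

yes


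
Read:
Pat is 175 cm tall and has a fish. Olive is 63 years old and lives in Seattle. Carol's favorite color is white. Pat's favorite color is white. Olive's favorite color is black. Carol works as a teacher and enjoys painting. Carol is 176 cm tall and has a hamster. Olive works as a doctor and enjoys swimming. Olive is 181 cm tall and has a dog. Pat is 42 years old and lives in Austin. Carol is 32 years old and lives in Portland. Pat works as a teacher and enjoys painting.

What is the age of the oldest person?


Oldest: Olive at 63

63


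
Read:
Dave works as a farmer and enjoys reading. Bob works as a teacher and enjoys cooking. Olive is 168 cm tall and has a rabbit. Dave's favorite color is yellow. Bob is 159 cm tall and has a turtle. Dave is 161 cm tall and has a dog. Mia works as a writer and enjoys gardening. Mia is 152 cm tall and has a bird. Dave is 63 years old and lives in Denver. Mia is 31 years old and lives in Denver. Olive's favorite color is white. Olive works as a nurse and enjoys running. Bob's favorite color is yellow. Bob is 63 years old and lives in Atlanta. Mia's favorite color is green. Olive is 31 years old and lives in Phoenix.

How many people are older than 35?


Filter: 2

2


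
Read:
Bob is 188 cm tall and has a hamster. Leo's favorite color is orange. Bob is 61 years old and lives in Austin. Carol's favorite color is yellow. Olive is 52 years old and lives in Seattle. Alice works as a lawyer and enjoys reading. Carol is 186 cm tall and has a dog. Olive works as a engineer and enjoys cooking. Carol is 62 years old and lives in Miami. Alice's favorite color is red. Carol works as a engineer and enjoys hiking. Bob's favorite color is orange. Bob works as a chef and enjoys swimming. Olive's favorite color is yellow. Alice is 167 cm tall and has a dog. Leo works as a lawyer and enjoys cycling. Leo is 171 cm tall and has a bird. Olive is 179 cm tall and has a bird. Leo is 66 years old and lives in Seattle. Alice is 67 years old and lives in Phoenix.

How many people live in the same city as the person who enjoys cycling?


Person with hobby cycling is Leo, city Seattle. Count = 2

2


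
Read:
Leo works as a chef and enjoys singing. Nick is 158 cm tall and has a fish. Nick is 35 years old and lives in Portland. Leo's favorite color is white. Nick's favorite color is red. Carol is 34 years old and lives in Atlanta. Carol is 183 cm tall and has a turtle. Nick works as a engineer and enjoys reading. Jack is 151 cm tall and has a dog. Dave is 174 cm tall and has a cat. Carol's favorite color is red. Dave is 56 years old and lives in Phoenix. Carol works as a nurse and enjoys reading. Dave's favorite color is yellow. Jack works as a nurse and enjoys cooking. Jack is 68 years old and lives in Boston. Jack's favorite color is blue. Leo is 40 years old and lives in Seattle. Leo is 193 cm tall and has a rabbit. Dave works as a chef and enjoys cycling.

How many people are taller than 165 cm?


Taller than 165: 3

3


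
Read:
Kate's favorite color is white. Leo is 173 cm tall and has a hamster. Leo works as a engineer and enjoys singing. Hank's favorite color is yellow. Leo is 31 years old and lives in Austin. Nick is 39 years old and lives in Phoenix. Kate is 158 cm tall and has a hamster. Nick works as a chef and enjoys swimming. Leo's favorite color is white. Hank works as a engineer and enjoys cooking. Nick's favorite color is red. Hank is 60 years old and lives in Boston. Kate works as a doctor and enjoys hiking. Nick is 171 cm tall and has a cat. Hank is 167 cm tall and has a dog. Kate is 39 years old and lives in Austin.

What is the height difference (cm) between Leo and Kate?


|173 - 158| = 15

15


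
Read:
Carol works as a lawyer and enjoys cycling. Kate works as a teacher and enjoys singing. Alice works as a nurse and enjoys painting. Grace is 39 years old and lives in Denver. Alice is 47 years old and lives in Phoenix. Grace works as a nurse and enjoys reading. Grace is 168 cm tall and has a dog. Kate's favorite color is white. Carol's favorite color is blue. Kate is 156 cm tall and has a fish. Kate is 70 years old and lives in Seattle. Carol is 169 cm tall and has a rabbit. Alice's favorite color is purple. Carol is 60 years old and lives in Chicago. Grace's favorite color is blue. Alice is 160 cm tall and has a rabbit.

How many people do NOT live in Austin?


Not in Austin: 4

4


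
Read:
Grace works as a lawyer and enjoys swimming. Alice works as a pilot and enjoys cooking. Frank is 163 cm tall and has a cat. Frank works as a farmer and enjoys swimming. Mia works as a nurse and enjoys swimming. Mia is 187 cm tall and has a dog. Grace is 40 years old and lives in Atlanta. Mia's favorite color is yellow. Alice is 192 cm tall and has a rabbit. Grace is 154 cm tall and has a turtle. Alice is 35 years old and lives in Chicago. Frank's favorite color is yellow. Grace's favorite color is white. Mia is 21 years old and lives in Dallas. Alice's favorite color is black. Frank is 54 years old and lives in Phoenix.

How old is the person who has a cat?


Person with cat is Frank, age 54

54


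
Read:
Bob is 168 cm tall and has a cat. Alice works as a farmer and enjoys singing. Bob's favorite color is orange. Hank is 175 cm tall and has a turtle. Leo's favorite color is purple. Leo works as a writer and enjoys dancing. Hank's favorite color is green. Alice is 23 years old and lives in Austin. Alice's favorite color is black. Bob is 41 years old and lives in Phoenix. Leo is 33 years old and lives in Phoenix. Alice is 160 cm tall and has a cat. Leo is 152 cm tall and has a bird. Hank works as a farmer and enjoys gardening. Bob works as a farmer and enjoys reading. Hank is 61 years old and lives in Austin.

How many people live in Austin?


Count in Austin: 2

2
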